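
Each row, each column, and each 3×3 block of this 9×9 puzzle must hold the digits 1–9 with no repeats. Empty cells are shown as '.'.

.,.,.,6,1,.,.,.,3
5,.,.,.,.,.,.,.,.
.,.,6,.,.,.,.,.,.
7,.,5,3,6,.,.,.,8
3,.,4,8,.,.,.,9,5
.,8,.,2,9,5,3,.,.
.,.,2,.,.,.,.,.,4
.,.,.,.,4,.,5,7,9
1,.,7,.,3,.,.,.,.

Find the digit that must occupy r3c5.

r5c5 = 7 (sole candidate).
r5c6 = 1 (sole candidate).
r6c1 = 6 (sole candidate).
r6c3 = 1 (sole candidate).
r6c8 = 4 (sole candidate).
r6c9 = 7 (sole candidate).
r8c1 = 8 (sole candidate).
r8c3 = 3 (sole candidate).
r8c4 = 1 (sole candidate).
r4c6 = 4 (sole candidate).
r5c2 = 2 (sole candidate).
r5c7 = 6 (sole candidate).
r7c1 = 9 (sole candidate).
r8c2 = 6 (sole candidate).
r8c6 = 2 (sole candidate).
r4c2 = 9 (sole candidate).
r7c2 = 5 (sole candidate).
r7c4 = 7 (sole candidate).
r7c5 = 8 (sole candidate).
r7c6 = 6 (sole candidate).
r7c7 = 1 (sole candidate).
r7c8 = 3 (sole candidate).
r9c2 = 4 (sole candidate).
r9c6 = 9 (sole candidate).
r1c2 = 7 (sole candidate).
r1c6 = 8 (sole candidate).
r2c5 = 2 (sole candidate).
r3c5 = 5: row 3 has {6}; col 5 has {1,2,3,4,6,7,8,9}; box has {1,2,6,8} → only 5 remains.

5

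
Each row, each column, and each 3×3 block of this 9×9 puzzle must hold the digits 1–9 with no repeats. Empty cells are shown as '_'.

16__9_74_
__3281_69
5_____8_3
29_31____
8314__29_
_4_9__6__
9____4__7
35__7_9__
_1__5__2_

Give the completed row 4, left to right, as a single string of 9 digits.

R1C4 = 5: row 1 has {1,4,6,7,9}; col 4 has {2,3,4,9}; box has {1,2,8,9} → only 5 remains.
R1C6 = 3: row 1 has {1,4,5,6,7,9}; col 6 has {1,4}; box has {1,2,5,8,9} → only 3 remains.
R1C9 = 2: row 1 has {1,3,4,5,6,7,9}; col 9 has {3,7,9}; box has {3,4,6,7,8,9} → only 2 remains.
R2C2 = 7: row 2 has {1,2,3,6,8,9}; col 2 has {1,3,4,5,6,9}; box has {1,3,5,6} → only 7 remains.
R2C7 = 5: row 2 has {1,2,3,6,7,8,9}; col 7 has {2,6,7,8,9}; box has {2,3,4,6,7,8,9} → only 5 remains.
R3C2 = 2: row 3 has {3,5,8}; col 2 has {1,3,4,5,6,7,9}; box has {1,3,5,6,7} → only 2 remains.
R3C8 = 1: row 3 has {2,3,5,8}; col 8 has {2,4,6,9}; box has {2,3,4,5,6,7,8,9} → only 1 remains.
R4C7 = 4: row 4 has {1,2,3,9}; col 7 has {2,5,6,7,8,9}; box has {2,6,9} → only 4 remains.
R5C5 = 6: row 5 has {1,2,3,4,8,9}; col 5 has {1,5,7,8,9}; box has {1,3,4,9} → only 6 remains.
R5C9 = 5: row 5 has {1,2,3,4,6,8,9}; col 9 has {2,3,7,9}; box has {2,4,6,9} → only 5 remains.
R6C1 = 7: row 6 has {4,6,9}; col 1 has {1,2,3,5,8,9}; box has {1,2,3,4,8,9} → only 7 remains.
R6C3 = 5: row 6 has {4,6,7,9}; col 3 has {1,3}; box has {1,2,3,4,7,8,9} → only 5 remains.
R6C5 = 2: row 6 has {4,5,6,7,9}; col 5 has {1,5,6,7,8,9}; box has {1,3,4,6,9} → only 2 remains.
R6C6 = 8: row 6 has {2,4,5,6,7,9}; col 6 has {1,3,4}; box has {1,2,3,4,6,9} → only 8 remains.
R6C8 = 3: row 6 has {2,4,5,6,7,8,9}; col 8 has {1,2,4,6,9}; box has {2,4,5,6,9} → only 3 remains.
R6C9 = 1: row 6 has {2,3,4,5,6,7,8,9}; col 9 has {2,3,5,7,9}; box has {2,3,4,5,6,9} → only 1 remains.
R7C2 = 8: row 7 has {4,7,9}; col 2 has {1,2,3,4,5,6,7,9}; box has {1,3,5,9} → only 8 remains.
R7C5 = 3: row 7 has {4,7,8,9}; col 5 has {1,2,5,6,7,8,9}; box has {4,5,7} → only 3 remains.
R7C7 = 1: row 7 has {3,4,7,8,9}; col 7 has {2,4,5,6,7,8,9}; box has {2,7,9} → only 1 remains.
R7C8 = 5: row 7 has {1,3,4,7,8,9}; col 8 has {1,2,3,4,6,9}; box has {1,2,7,9} → only 5 remains.
R8C8 = 8: row 8 has {3,5,7,9}; col 8 has {1,2,3,4,5,6,9}; box has {1,2,5,7,9} → only 8 remains.
R9C7 = 3: row 9 has {1,2,5}; col 7 has {1,2,4,5,6,7,8,9}; box has {1,2,5,7,8,9} → only 3 remains.
R1C3 = 8: row 1 has {1,2,3,4,5,6,7,9}; col 3 has {1,3,5}; box has {1,2,3,5,6,7} → only 8 remains.
R2C1 = 4: row 2 has {1,2,3,5,6,7,8,9}; col 1 has {1,2,3,5,7,8,9}; box has {1,2,3,5,6,7,8} → only 4 remains.
R3C3 = 9: row 3 has {1,2,3,5,8}; col 3 has {1,3,5,8}; box has {1,2,3,4,5,6,7,8} → only 9 remains.
R3C5 = 4: row 3 has {1,2,3,5,8,9}; col 5 has {1,2,3,5,6,7,8,9}; box has {1,2,3,5,8,9} → only 4 remains.
R4C3 = 6: row 4 has {1,2,3,4,9}; col 3 has {1,3,5,8,9}; box has {1,2,3,4,5,7,8,9} → only 6 remains.
R4C8 = 7: row 4 has {1,2,3,4,6,9}; col 8 has {1,2,3,4,5,6,8,9}; box has {1,2,3,4,5,6,9} → only 7 remains.
R4C9 = 8: row 4 has {1,2,3,4,6,7,9}; col 9 has {1,2,3,5,7,9}; box has {1,2,3,4,5,6,7,9} → only 8 remains.
R5C6 = 7: row 5 has {1,2,3,4,5,6,8,9}; col 6 has {1,3,4,8}; box has {1,2,3,4,6,8,9} → only 7 remains.
R7C3 = 2: row 7 has {1,3,4,5,7,8,9}; col 3 has {1,3,5,6,8,9}; box has {1,3,5,8,9} → only 2 remains.
R7C4 = 6: row 7 has {1,2,3,4,5,7,8,9}; col 4 has {2,3,4,5,9}; box has {3,4,5,7} → only 6 remains.
R8C3 = 4: row 8 has {3,5,7,8,9}; col 3 has {1,2,3,5,6,8,9}; box has {1,2,3,5,8,9} → only 4 remains.
R8C4 = 1: row 8 has {3,4,5,7,8,9}; col 4 has {2,3,4,5,6,9}; box has {3,4,5,6,7} → only 1 remains.
R8C6 = 2: row 8 has {1,3,4,5,7,8,9}; col 6 has {1,3,4,7,8}; box has {1,3,4,5,6,7} → only 2 remains.
R8C9 = 6: row 8 has {1,2,3,4,5,7,8,9}; col 9 has {1,2,3,5,7,8,9}; box has {1,2,3,5,7,8,9} → only 6 remains.
R9C1 = 6: row 9 has {1,2,3,5}; col 1 has {1,2,3,4,5,7,8,9}; box has {1,2,3,4,5,8,9} → only 6 remains.
R9C3 = 7: row 9 has {1,2,3,5,6}; col 3 has {1,2,3,4,5,6,8,9}; box has {1,2,3,4,5,6,8,9} → only 7 remains.
R9C4 = 8: row 9 has {1,2,3,5,6,7}; col 4 has {1,2,3,4,5,6,9}; box has {1,2,3,4,5,6,7} → only 8 remains.
R9C6 = 9: row 9 has {1,2,3,5,6,7,8}; col 6 has {1,2,3,4,7,8}; box has {1,2,3,4,5,6,7,8} → only 9 remains.
R9C9 = 4: row 9 has {1,2,3,5,6,7,8,9}; col 9 has {1,2,3,5,6,7,8,9}; box has {1,2,3,5,6,7,8,9} → only 4 remains.
R3C4 = 7: row 3 has {1,2,3,4,5,8,9}; col 4 has {1,2,3,4,5,6,8,9}; box has {1,2,3,4,5,8,9} → only 7 remains.
R3C6 = 6: row 3 has {1,2,3,4,5,7,8,9}; col 6 has {1,2,3,4,7,8,9}; box has {1,2,3,4,5,7,8,9} → only 6 remains.
R4C6 = 5: row 4 has {1,2,3,4,6,7,8,9}; col 6 has {1,2,3,4,6,7,8,9}; box has {1,2,3,4,6,7,8,9} → only 5 remains.

296315478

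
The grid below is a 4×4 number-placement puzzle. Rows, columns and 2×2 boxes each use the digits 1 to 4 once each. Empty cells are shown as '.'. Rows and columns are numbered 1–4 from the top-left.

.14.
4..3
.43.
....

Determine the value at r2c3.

1

r1c4 = 2: row 1 has {1,4}; col 4 has {3}; box has {3,4} → only 2 remains.
r2c2 = 2: row 2 has {3,4}; col 2 has {1,4}; box has {1,4} → only 2 remains.
r2c3 = 1: row 2 has {2,3,4}; col 3 has {3,4}; box has {2,3,4} → only 1 remains.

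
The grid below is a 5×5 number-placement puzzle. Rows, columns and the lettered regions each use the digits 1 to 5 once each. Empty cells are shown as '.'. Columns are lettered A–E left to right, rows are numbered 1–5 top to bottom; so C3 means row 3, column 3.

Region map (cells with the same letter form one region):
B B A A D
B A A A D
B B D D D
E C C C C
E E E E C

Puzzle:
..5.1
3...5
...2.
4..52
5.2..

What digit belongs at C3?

4

A1 = 2 (sole candidate).
B1 = 4 (sole candidate).
D1 = 3 (sole candidate).
A3 = 1 (sole candidate).
B3 = 5 (sole candidate).
D5 = 1 (sole candidate).
D2 = 4 (sole candidate).
B5 = 3 (sole candidate).
E5 = 4 (sole candidate).
C2 = 1 (sole candidate).
E3 = 3 (sole candidate).
B4 = 1 (sole candidate).
C4 = 3 (sole candidate).
B2 = 2 (sole candidate).
C3 = 4: row 3 has {1,2,3,5}; col 3 has {1,2,3,5}; region has {1,2,3,5} → only 4 remains.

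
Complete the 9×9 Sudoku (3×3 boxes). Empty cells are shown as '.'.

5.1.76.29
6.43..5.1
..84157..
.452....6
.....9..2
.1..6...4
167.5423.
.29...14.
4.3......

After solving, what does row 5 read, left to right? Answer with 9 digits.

786549312

r1c2 = 3: row 1 has {1,2,5,6,7,9}; col 2 has {1,2,4,6}; box has {1,4,5,6,8} → only 3 remains.
r1c4 = 8: row 1 has {1,2,3,5,6,7,9}; col 4 has {2,3,4}; box has {1,3,4,5,6,7} → only 8 remains.
r1c7 = 4: row 1 has {1,2,3,5,6,7,8,9}; col 7 has {1,2,5,7}; box has {1,2,5,7,9} → only 4 remains.
r2c6 = 2: row 2 has {1,3,4,5,6}; col 6 has {4,5,6,9}; box has {1,3,4,5,6,7,8} → only 2 remains.
r2c8 = 8: row 2 has {1,2,3,4,5,6}; col 8 has {2,3,4}; box has {1,2,4,5,7,9} → only 8 remains.
r3c2 = 9: row 3 has {1,4,5,7,8}; col 2 has {1,2,3,4,6}; box has {1,3,4,5,6,8} → only 9 remains.
r3c8 = 6: row 3 has {1,4,5,7,8,9}; col 8 has {2,3,4,8}; box has {1,2,4,5,7,8,9} → only 6 remains.
r3c9 = 3: row 3 has {1,4,5,6,7,8,9}; col 9 has {1,2,4,6,9}; box has {1,2,4,5,6,7,8,9} → only 3 remains.
r5c3 = 6: row 5 has {2,9}; col 3 has {1,3,4,5,7,8,9}; box has {1,4,5} → only 6 remains.
r6c3 = 2: row 6 has {1,4,6}; col 3 has {1,3,4,5,6,7,8,9}; box has {1,4,5,6} → only 2 remains.
r7c4 = 9: row 7 has {1,2,3,4,5,6,7}; col 4 has {2,3,4,8}; box has {4,5} → only 9 remains.
r7c9 = 8: row 7 has {1,2,3,4,5,6,7,9}; col 9 has {1,2,3,4,6,9}; box has {1,2,3,4} → only 8 remains.
r8c1 = 8: row 8 has {1,2,4,9}; col 1 has {1,4,5,6}; box has {1,2,3,4,6,7,9} → only 8 remains.
r8c5 = 3: row 8 has {1,2,4,8,9}; col 5 has {1,5,6,7}; box has {4,5,9} → only 3 remains.
r8c6 = 7: row 8 has {1,2,3,4,8,9}; col 6 has {2,4,5,6,9}; box has {3,4,5,9} → only 7 remains.
r8c9 = 5: row 8 has {1,2,3,4,7,8,9}; col 9 has {1,2,3,4,6,8,9}; box has {1,2,3,4,8} → only 5 remains.
r9c2 = 5: row 9 has {3,4}; col 2 has {1,2,3,4,6,9}; box has {1,2,3,4,6,7,8,9} → only 5 remains.
r9c9 = 7: row 9 has {3,4,5}; col 9 has {1,2,3,4,5,6,8,9}; box has {1,2,3,4,5,8} → only 7 remains.
r2c2 = 7: row 2 has {1,2,3,4,5,6,8}; col 2 has {1,2,3,4,5,6,9}; box has {1,3,4,5,6,8,9} → only 7 remains.
r2c5 = 9: row 2 has {1,2,3,4,5,6,7,8}; col 5 has {1,3,5,6,7}; box has {1,2,3,4,5,6,7,8} → only 9 remains.
r3c1 = 2: row 3 has {1,3,4,5,6,7,8,9}; col 1 has {1,4,5,6,8}; box has {1,3,4,5,6,7,8,9} → only 2 remains.
r4c5 = 8: row 4 has {2,4,5,6}; col 5 has {1,3,5,6,7,9}; box has {2,6,9} → only 8 remains.
r5c2 = 8: row 5 has {2,6,9}; col 2 has {1,2,3,4,5,6,7,9}; box has {1,2,4,5,6} → only 8 remains.
r5c5 = 4: row 5 has {2,6,8,9}; col 5 has {1,3,5,6,7,8,9}; box has {2,6,8,9} → only 4 remains.
r5c7 = 3: row 5 has {2,4,6,8,9}; col 7 has {1,2,4,5,7}; box has {2,4,6} → only 3 remains.
r6c6 = 3: row 6 has {1,2,4,6}; col 6 has {2,4,5,6,7,9}; box has {2,4,6,8,9} → only 3 remains.
r8c4 = 6: row 8 has {1,2,3,4,5,7,8,9}; col 4 has {2,3,4,8,9}; box has {3,4,5,7,9} → only 6 remains.
r9c4 = 1: row 9 has {3,4,5,7}; col 4 has {2,3,4,6,8,9}; box has {3,4,5,6,7,9} → only 1 remains.
r9c5 = 2: row 9 has {1,3,4,5,7}; col 5 has {1,3,4,5,6,7,8,9}; box has {1,3,4,5,6,7,9} → only 2 remains.
r9c6 = 8: row 9 has {1,2,3,4,5,7}; col 6 has {2,3,4,5,6,7,9}; box has {1,2,3,4,5,6,7,9} → only 8 remains.
r9c8 = 9: row 9 has {1,2,3,4,5,7,8}; col 8 has {2,3,4,6,8}; box has {1,2,3,4,5,7,8} → only 9 remains.
r4c6 = 1: row 4 has {2,4,5,6,8}; col 6 has {2,3,4,5,6,7,8,9}; box has {2,3,4,6,8,9} → only 1 remains.
r4c7 = 9: row 4 has {1,2,4,5,6,8}; col 7 has {1,2,3,4,5,7}; box has {2,3,4,6} → only 9 remains.
r4c8 = 7: row 4 has {1,2,4,5,6,8,9}; col 8 has {2,3,4,6,8,9}; box has {2,3,4,6,9} → only 7 remains.
r5c1 = 7: row 5 has {2,3,4,6,8,9}; col 1 has {1,2,4,5,6,8}; box has {1,2,4,5,6,8} → only 7 remains.
r5c4 = 5: row 5 has {2,3,4,6,7,8,9}; col 4 has {1,2,3,4,6,8,9}; box has {1,2,3,4,6,8,9} → only 5 remains.
r5c8 = 1: row 5 has {2,3,4,5,6,7,8,9}; col 8 has {2,3,4,6,7,8,9}; box has {2,3,4,6,7,9} → only 1 remains.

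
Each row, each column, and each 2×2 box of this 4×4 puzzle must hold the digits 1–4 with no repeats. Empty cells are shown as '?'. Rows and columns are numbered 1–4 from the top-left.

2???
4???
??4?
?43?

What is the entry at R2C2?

1

R1C3 = 1 (sole candidate).
R2C3 = 2 (sole candidate).
R2C4 = 3 (sole candidate).
R4C1 = 1 (sole candidate).
R4C4 = 2 (sole candidate).
R1C2 = 3 (sole candidate).
R1C4 = 4 (sole candidate).
R2C2 = 1: row 2 has {2,3,4}; col 2 has {3,4}; box has {2,3,4} → only 1 remains.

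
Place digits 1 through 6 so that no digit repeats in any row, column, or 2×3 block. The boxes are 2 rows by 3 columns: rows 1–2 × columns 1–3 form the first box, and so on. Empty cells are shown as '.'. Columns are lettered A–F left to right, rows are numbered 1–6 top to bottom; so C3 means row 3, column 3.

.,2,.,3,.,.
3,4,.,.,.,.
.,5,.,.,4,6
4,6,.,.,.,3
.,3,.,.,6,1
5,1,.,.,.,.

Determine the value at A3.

1

A5 = 2 (sole candidate).
C5 = 4 (sole candidate).
D5 = 5 (sole candidate).
C6 = 6 (sole candidate).
A3 = 1: row 3 has {4,5,6}; col 1 has {2,3,4,5}; box has {4,5,6} → only 1 remains.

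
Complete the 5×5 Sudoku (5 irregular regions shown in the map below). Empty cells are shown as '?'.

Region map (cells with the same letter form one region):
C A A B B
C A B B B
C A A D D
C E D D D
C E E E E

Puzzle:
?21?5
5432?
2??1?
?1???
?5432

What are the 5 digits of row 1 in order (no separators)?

R1C4 = 4: row 1 has {1,2,5}; col 4 has {1,2,3}; region has {2,3,5} → only 4 remains.
R2C5 = 1 (sole candidate).
R3C2 = 3 (sole candidate).
R3C3 = 5 (sole candidate).
R3C5 = 4 (sole candidate).
R4C3 = 2 (sole candidate).
R4C4 = 5 (sole candidate).
R4C5 = 3 (sole candidate).
R5C1 = 1 (sole candidate).
R1C1 = 3: row 1 has {1,2,4,5}; col 1 has {1,2,5}; region has {1,2,5} → only 3 remains.

32145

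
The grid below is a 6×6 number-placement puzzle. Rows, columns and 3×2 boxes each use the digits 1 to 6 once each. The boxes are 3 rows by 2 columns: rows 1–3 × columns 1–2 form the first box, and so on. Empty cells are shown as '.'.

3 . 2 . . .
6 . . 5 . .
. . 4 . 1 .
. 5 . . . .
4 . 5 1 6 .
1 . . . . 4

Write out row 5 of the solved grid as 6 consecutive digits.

435162

R1C4 = 6: row 1 has {2,3}; col 4 has {1,5}; box has {2,4,5} → only 6 remains.
R1C6 = 5: row 1 has {2,3,6}; col 6 has {4}; box has {1} → only 5 remains.
R3C2 = 2: row 3 has {1,4}; col 2 has {5}; box has {3,6} → only 2 remains.
R3C4 = 3: row 3 has {1,2,4}; col 4 has {1,5,6}; box has {2,4,5,6} → only 3 remains.
R3C6 = 6: row 3 has {1,2,3,4}; col 6 has {4,5}; box has {1,5} → only 6 remains.
R4C1 = 2: row 4 has {5}; col 1 has {1,3,4,6}; box has {1,4,5} → only 2 remains.
R4C4 = 4: row 4 has {2,5}; col 4 has {1,3,5,6}; box has {1,5} → only 4 remains.
R4C5 = 3: row 4 has {2,4,5}; col 5 has {1,6}; box has {4,6} → only 3 remains.
R4C6 = 1: row 4 has {2,3,4,5}; col 6 has {4,5,6}; box has {3,4,6} → only 1 remains.
R5C2 = 3: row 5 has {1,4,5,6}; col 2 has {2,5}; box has {1,2,4,5} → only 3 remains.
R5C6 = 2: row 5 has {1,3,4,5,6}; col 6 has {1,4,5,6}; box has {1,3,4,6} → only 2 remains.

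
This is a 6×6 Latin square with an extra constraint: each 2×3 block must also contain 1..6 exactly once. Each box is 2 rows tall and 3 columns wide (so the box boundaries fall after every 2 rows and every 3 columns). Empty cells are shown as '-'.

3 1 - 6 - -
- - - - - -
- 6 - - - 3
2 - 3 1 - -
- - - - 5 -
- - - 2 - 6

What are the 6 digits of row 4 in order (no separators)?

R3C5 = 2 (hidden single in row 3).
R1C5 = 4 (sole candidate).
R4C5 = 6: row 4 has {1,2,3}; col 5 has {2,4,5}; box has {1,2,3} → only 6 remains.
Singles propagation stalls before every target cell is settled. Branch on R2C2 (candidates {2,4,5}).
  Try R2C2 = 4: this forces R4C2=5, R4C6=4, R5C6=1, R6C2=3; then R6C5 has no candidate left — contradiction.
  Try R2C2 = 5: this forces R1C3=2, R1C6=5; then row 4 has no cell left for 5 — contradiction.
So R2C2 = 2.
R1C3 = 5 (sole candidate).
R1C6 = 2 (sole candidate).
R5C3 = 2 (hidden single in row 5).
R5C1 = 6 (hidden single in row 5).
R2C1 = 4 (sole candidate).
R2C3 = 6 (sole candidate).
R5C6 = 1 (hidden single in row 5).
R2C6 = 5 (sole candidate).
R4C6 = 4: row 4 has {1,2,3,6}; col 6 has {1,2,3,5,6}; box has {1,2,3,6} → only 4 remains.
R6C5 = 3 (sole candidate).
R2C4 = 3 (sole candidate).
R2C5 = 1 (sole candidate).
R3C4 = 5 (sole candidate).
R4C2 = 5: row 4 has {1,2,3,4,6}; col 2 has {1,2,6}; box has {2,3,6} → only 5 remains.

253164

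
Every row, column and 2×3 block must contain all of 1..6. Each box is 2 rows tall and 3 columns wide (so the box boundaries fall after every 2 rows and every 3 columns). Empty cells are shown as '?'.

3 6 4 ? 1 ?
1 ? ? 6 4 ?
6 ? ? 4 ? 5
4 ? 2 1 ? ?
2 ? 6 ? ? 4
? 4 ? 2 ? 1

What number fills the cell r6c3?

r1c4 = 5 (sole candidate).
r1c6 = 2 (sole candidate).
r2c3 = 5 (sole candidate).
r2c6 = 3 (sole candidate).
r4c6 = 6 (sole candidate).
r5c4 = 3 (sole candidate).
r5c5 = 5 (sole candidate).
r6c1 = 5 (sole candidate).
r6c3 = 3: row 6 has {1,2,4,5}; col 3 has {2,4,5,6}; box has {2,4,5,6} → only 3 remains.

3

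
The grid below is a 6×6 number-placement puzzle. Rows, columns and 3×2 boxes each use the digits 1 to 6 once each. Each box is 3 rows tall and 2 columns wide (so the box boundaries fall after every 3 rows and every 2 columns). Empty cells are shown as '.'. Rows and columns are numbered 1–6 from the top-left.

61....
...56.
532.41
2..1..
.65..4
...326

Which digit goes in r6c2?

r1c4 = 4: row 1 has {1,6}; col 4 has {1,3,5}; box has {2,5} → only 4 remains.
r2c1 = 4: row 2 has {5,6}; col 1 has {2,5,6}; box has {1,3,5,6} → only 4 remains.
r2c2 = 2: row 2 has {4,5,6}; col 2 has {1,3,6}; box has {1,3,4,5,6} → only 2 remains.
r2c6 = 3: row 2 has {2,4,5,6}; col 6 has {1,4,6}; box has {1,4,6} → only 3 remains.
r3c4 = 6: row 3 has {1,2,3,4,5}; col 4 has {1,3,4,5}; box has {2,4,5} → only 6 remains.
r4c6 = 5: row 4 has {1,2}; col 6 has {1,3,4,6}; box has {2,4,6} → only 5 remains.
r5c4 = 2: row 5 has {4,5,6}; col 4 has {1,3,4,5,6}; box has {1,3,5} → only 2 remains.
r6c1 = 1: row 6 has {2,3,6}; col 1 has {2,4,5,6}; box has {2,6} → only 1 remains.
r6c3 = 4: row 6 has {1,2,3,6}; col 3 has {2,5}; box has {1,2,3,5} → only 4 remains.
r1c3 = 3: row 1 has {1,4,6}; col 3 has {2,4,5}; box has {2,4,5,6} → only 3 remains.
r1c5 = 5: row 1 has {1,3,4,6}; col 5 has {2,4,6}; box has {1,3,4,6} → only 5 remains.
r1c6 = 2: row 1 has {1,3,4,5,6}; col 6 has {1,3,4,5,6}; box has {1,3,4,5,6} → only 2 remains.
r2c3 = 1: row 2 has {2,3,4,5,6}; col 3 has {2,3,4,5}; box has {2,3,4,5,6} → only 1 remains.
r4c2 = 4: row 4 has {1,2,5}; col 2 has {1,2,3,6}; box has {1,2,6} → only 4 remains.
r4c3 = 6: row 4 has {1,2,4,5}; col 3 has {1,2,3,4,5}; box has {1,2,3,4,5} → only 6 remains.
r4c5 = 3: row 4 has {1,2,4,5,6}; col 5 has {2,4,5,6}; box has {2,4,5,6} → only 3 remains.
r5c1 = 3: row 5 has {2,4,5,6}; col 1 has {1,2,4,5,6}; box has {1,2,4,6} → only 3 remains.
r5c5 = 1: row 5 has {2,3,4,5,6}; col 5 has {2,3,4,5,6}; box has {2,3,4,5,6} → only 1 remains.
r6c2 = 5: row 6 has {1,2,3,4,6}; col 2 has {1,2,3,4,6}; box has {1,2,3,4,6} → only 5 remains.

5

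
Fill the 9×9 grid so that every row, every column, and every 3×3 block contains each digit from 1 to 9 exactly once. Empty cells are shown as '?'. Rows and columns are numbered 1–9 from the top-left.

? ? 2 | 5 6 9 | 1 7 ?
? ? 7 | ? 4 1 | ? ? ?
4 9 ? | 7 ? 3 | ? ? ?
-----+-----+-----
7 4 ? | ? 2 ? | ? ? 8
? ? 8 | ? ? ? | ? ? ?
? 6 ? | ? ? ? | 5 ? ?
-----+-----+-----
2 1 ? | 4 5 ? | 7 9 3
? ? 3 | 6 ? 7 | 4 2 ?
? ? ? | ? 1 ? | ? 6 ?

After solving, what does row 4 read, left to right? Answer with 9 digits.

R1C9 = 4 (sole candidate).
R3C5 = 8 (sole candidate).
R3C8 = 5 (sole candidate).
R7C3 = 6 (sole candidate).
R7C6 = 8 (sole candidate).
R8C5 = 9 (sole candidate).
R9C6 = 2 (sole candidate).
R9C7 = 8 (sole candidate).
R9C9 = 5 (sole candidate).
R2C4 = 2 (sole candidate).
R3C3 = 1 (sole candidate).
R6C3 = 9 (sole candidate).
R6C6 = 4 (sole candidate).
R8C9 = 1 (sole candidate).
R9C1 = 9 (sole candidate).
R9C2 = 7 (sole candidate).
R9C3 = 4 (sole candidate).
R9C4 = 3 (sole candidate).
R4C3 = 5: row 4 has {2,4,7,8}; col 3 has {1,2,3,4,6,7,8,9}; box has {4,6,7,8,9} → only 5 remains.
R4C6 = 6: row 4 has {2,4,5,7,8}; col 6 has {1,2,3,4,7,8,9}; box has {2,4} → only 6 remains.
R5C6 = 5 (sole candidate).
R5C8 = 4 (hidden single in row 5).
R6C9 = 2 (hidden single in row 6).
R6C4 = 8 (hidden single in row 6).
R3C9 = 6 (sole candidate).
R2C9 = 9 (sole candidate).
R3C7 = 2 (sole candidate).
R5C9 = 7 (sole candidate).
R2C7 = 3 (sole candidate).
R2C8 = 8 (sole candidate).
R4C7 = 9: row 4 has {2,4,5,6,7,8}; col 7 has {1,2,3,4,5,7,8}; box has {2,4,5,7,8} → only 9 remains.
R5C5 = 3 (sole candidate).
R5C7 = 6 (sole candidate).
R6C5 = 7 (sole candidate).
R2C2 = 5 (sole candidate).
R4C4 = 1: row 4 has {2,4,5,6,7,8,9}; col 4 has {2,3,4,5,6,7,8}; box has {2,3,4,5,6,7,8} → only 1 remains.
R4C8 = 3: row 4 has {1,2,4,5,6,7,8,9}; col 8 has {2,4,5,6,7,8,9}; box has {2,4,5,6,7,8,9} → only 3 remains.

745126938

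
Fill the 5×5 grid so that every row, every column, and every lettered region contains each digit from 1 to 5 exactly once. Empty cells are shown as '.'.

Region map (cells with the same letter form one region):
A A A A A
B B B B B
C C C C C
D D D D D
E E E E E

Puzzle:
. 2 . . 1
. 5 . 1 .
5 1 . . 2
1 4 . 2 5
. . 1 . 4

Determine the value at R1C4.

4

R2C5 = 3: row 2 has {1,5}; col 5 has {1,2,4,5}; region has {1,5} → only 3 remains.
R4C3 = 3: row 4 has {1,2,4,5}; col 3 has {1}; region has {1,2,4,5} → only 3 remains.
R5C2 = 3: row 5 has {1,4}; col 2 has {1,2,4,5}; region has {1,4} → only 3 remains.
R5C4 = 5: row 5 has {1,3,4}; col 4 has {1,2}; region has {1,3,4} → only 5 remains.
R3C3 = 4: row 3 has {1,2,5}; col 3 has {1,3}; region has {1,2,5} → only 4 remains.
R3C4 = 3: row 3 has {1,2,4,5}; col 4 has {1,2,5}; region has {1,2,4,5} → only 3 remains.
R5C1 = 2: row 5 has {1,3,4,5}; col 1 has {1,5}; region has {1,3,4,5} → only 2 remains.
R1C3 = 5: row 1 has {1,2}; col 3 has {1,3,4}; region has {1,2} → only 5 remains.
R1C4 = 4: row 1 has {1,2,5}; col 4 has {1,2,3,5}; region has {1,2,5} → only 4 remains.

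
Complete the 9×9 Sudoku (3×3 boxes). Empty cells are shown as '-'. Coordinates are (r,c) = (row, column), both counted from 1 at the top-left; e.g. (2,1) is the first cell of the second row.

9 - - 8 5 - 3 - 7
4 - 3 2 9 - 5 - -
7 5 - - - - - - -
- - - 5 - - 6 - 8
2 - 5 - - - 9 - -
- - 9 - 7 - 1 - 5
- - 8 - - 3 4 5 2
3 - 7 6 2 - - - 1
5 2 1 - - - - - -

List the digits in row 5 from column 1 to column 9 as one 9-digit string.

235168974

(2,9) = 6: row 2 has {2,3,4,5,9}; col 9 has {1,2,5,7,8}; box has {3,5,7} → only 6 remains.
(4,1) = 1: row 4 has {5,6,8}; col 1 has {2,3,4,5,7,9}; box has {2,5,9} → only 1 remains.
(4,3) = 4: row 4 has {1,5,6,8}; col 3 has {1,3,5,7,8,9}; box has {1,2,5,9} → only 4 remains.
(4,5) = 3: row 4 has {1,4,5,6,8}; col 5 has {2,5,7,9}; box has {5,7} → only 3 remains.
(6,4) = 4: row 6 has {1,5,7,9}; col 4 has {2,5,6,8}; box has {3,5,7} → only 4 remains.
(7,1) = 6: row 7 has {2,3,4,5,8}; col 1 has {1,2,3,4,5,7,9}; box has {1,2,3,5,7,8} → only 6 remains.
(7,2) = 9: row 7 has {2,3,4,5,6,8}; col 2 has {2,5}; box has {1,2,3,5,6,7,8} → only 9 remains.
(7,5) = 1: row 7 has {2,3,4,5,6,8,9}; col 5 has {2,3,5,7,9}; box has {2,3,6} → only 1 remains.
(8,2) = 4: row 8 has {1,2,3,6,7}; col 2 has {2,5,9}; box has {1,2,3,5,6,7,8,9} → only 4 remains.
(8,7) = 8: row 8 has {1,2,3,4,6,7}; col 7 has {1,3,4,5,6,9}; box has {1,2,4,5} → only 8 remains.
(8,8) = 9: row 8 has {1,2,3,4,6,7,8}; col 8 has {5}; box has {1,2,4,5,8} → only 9 remains.
(9,7) = 7: row 9 has {1,2,5}; col 7 has {1,3,4,5,6,8,9}; box has {1,2,4,5,8,9} → only 7 remains.
(9,9) = 3: row 9 has {1,2,5,7}; col 9 has {1,2,5,6,7,8}; box has {1,2,4,5,7,8,9} → only 3 remains.
(3,7) = 2: row 3 has {5,7}; col 7 has {1,3,4,5,6,7,8,9}; box has {3,5,6,7} → only 2 remains.
(4,2) = 7: row 4 has {1,3,4,5,6,8}; col 2 has {2,4,5,9}; box has {1,2,4,5,9} → only 7 remains.
(4,8) = 2: row 4 has {1,3,4,5,6,7,8}; col 8 has {5,9}; box has {1,5,6,8,9} → only 2 remains.
(5,4) = 1: row 5 has {2,5,9}; col 4 has {2,4,5,6,8}; box has {3,4,5,7} → only 1 remains.
(5,9) = 4: row 5 has {1,2,5,9}; col 9 has {1,2,3,5,6,7,8}; box has {1,2,5,6,8,9} → only 4 remains.
(6,1) = 8: row 6 has {1,4,5,7,9}; col 1 has {1,2,3,4,5,6,7,9}; box has {1,2,4,5,7,9} → only 8 remains.
(6,8) = 3: row 6 has {1,4,5,7,8,9}; col 8 has {2,5,9}; box has {1,2,4,5,6,8,9} → only 3 remains.
(7,4) = 7: row 7 has {1,2,3,4,5,6,8,9}; col 4 has {1,2,4,5,6,8}; box has {1,2,3,6} → only 7 remains.
(8,6) = 5: row 8 has {1,2,3,4,6,7,8,9}; col 6 has {3}; box has {1,2,3,6,7} → only 5 remains.
(9,4) = 9: row 9 has {1,2,3,5,7}; col 4 has {1,2,4,5,6,7,8}; box has {1,2,3,5,6,7} → only 9 remains.
(9,8) = 6: row 9 has {1,2,3,5,7,9}; col 8 has {2,3,5,9}; box has {1,2,3,4,5,7,8,9} → only 6 remains.
(3,3) = 6: row 3 has {2,5,7}; col 3 has {1,3,4,5,7,8,9}; box has {3,4,5,7,9} → only 6 remains.
(3,4) = 3: row 3 has {2,5,6,7}; col 4 has {1,2,4,5,6,7,8,9}; box has {2,5,8,9} → only 3 remains.
(3,5) = 4: row 3 has {2,3,5,6,7}; col 5 has {1,2,3,5,7,9}; box has {2,3,5,8,9} → only 4 remains.
(3,6) = 1: row 3 has {2,3,4,5,6,7}; col 6 has {3,5}; box has {2,3,4,5,8,9} → only 1 remains.
(3,8) = 8: row 3 has {1,2,3,4,5,6,7}; col 8 has {2,3,5,6,9}; box has {2,3,5,6,7} → only 8 remains.
(3,9) = 9: row 3 has {1,2,3,4,5,6,7,8}; col 9 has {1,2,3,4,5,6,7,8}; box has {2,3,5,6,7,8} → only 9 remains.
(4,6) = 9: row 4 has {1,2,3,4,5,6,7,8}; col 6 has {1,3,5}; box has {1,3,4,5,7} → only 9 remains.
(5,8) = 7: row 5 has {1,2,4,5,9}; col 8 has {2,3,5,6,8,9}; box has {1,2,3,4,5,6,8,9} → only 7 remains.
(6,2) = 6: row 6 has {1,3,4,5,7,8,9}; col 2 has {2,4,5,7,9}; box has {1,2,4,5,7,8,9} → only 6 remains.
(6,6) = 2: row 6 has {1,3,4,5,6,7,8,9}; col 6 has {1,3,5,9}; box has {1,3,4,5,7,9} → only 2 remains.
(9,5) = 8: row 9 has {1,2,3,5,6,7,9}; col 5 has {1,2,3,4,5,7,9}; box has {1,2,3,5,6,7,9} → only 8 remains.
(9,6) = 4: row 9 has {1,2,3,5,6,7,8,9}; col 6 has {1,2,3,5,9}; box has {1,2,3,5,6,7,8,9} → only 4 remains.
(1,2) = 1: row 1 has {3,5,7,8,9}; col 2 has {2,4,5,6,7,9}; box has {3,4,5,6,7,9} → only 1 remains.
(1,3) = 2: row 1 has {1,3,5,7,8,9}; col 3 has {1,3,4,5,6,7,8,9}; box has {1,3,4,5,6,7,9} → only 2 remains.
(1,6) = 6: row 1 has {1,2,3,5,7,8,9}; col 6 has {1,2,3,4,5,9}; box has {1,2,3,4,5,8,9} → only 6 remains.
(1,8) = 4: row 1 has {1,2,3,5,6,7,8,9}; col 8 has {2,3,5,6,7,8,9}; box has {2,3,5,6,7,8,9} → only 4 remains.
(2,2) = 8: row 2 has {2,3,4,5,6,9}; col 2 has {1,2,4,5,6,7,9}; box has {1,2,3,4,5,6,7,9} → only 8 remains.
(2,6) = 7: row 2 has {2,3,4,5,6,8,9}; col 6 has {1,2,3,4,5,6,9}; box has {1,2,3,4,5,6,8,9} → only 7 remains.
(2,8) = 1: row 2 has {2,3,4,5,6,7,8,9}; col 8 has {2,3,4,5,6,7,8,9}; box has {2,3,4,5,6,7,8,9} → only 1 remains.
(5,2) = 3: row 5 has {1,2,4,5,7,9}; col 2 has {1,2,4,5,6,7,8,9}; box has {1,2,4,5,6,7,8,9} → only 3 remains.
(5,5) = 6: row 5 has {1,2,3,4,5,7,9}; col 5 has {1,2,3,4,5,7,8,9}; box has {1,2,3,4,5,7,9} → only 6 remains.
(5,6) = 8: row 5 has {1,2,3,4,5,6,7,9}; col 6 has {1,2,3,4,5,6,7,9}; box has {1,2,3,4,5,6,7,9} → only 8 remains.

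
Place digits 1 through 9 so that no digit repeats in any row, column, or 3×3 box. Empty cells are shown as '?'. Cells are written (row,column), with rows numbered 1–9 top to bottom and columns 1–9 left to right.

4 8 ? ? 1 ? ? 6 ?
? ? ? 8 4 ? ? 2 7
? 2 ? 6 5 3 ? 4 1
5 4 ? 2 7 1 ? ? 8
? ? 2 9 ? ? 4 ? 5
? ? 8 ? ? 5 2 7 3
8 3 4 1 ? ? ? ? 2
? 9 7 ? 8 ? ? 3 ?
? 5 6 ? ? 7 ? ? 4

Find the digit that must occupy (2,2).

(1,4) = 7: row 1 has {1,4,6,8}; col 4 has {1,2,6,8,9}; box has {1,3,4,5,6,8} → only 7 remains.
(1,9) = 9: row 1 has {1,4,6,7,8}; col 9 has {1,2,3,4,5,7,8}; box has {1,2,4,6,7} → only 9 remains.
(2,6) = 9: row 2 has {2,4,7,8}; col 6 has {1,3,5,7}; box has {1,3,4,5,6,7,8} → only 9 remains.
(3,3) = 9: row 3 has {1,2,3,4,5,6}; col 3 has {2,4,6,7,8}; box has {2,4,8} → only 9 remains.
(3,7) = 8: row 3 has {1,2,3,4,5,6,9}; col 7 has {2,4}; box has {1,2,4,6,7,9} → only 8 remains.
(4,3) = 3: row 4 has {1,2,4,5,7,8}; col 3 has {2,4,6,7,8,9}; box has {2,4,5,8} → only 3 remains.
(4,8) = 9: row 4 has {1,2,3,4,5,7,8}; col 8 has {2,3,4,6,7}; box has {2,3,4,5,7,8} → only 9 remains.
(5,8) = 1: row 5 has {2,4,5,9}; col 8 has {2,3,4,6,7,9}; box has {2,3,4,5,7,8,9} → only 1 remains.
(6,4) = 4: row 6 has {2,3,5,7,8}; col 4 has {1,2,6,7,8,9}; box has {1,2,5,7,9} → only 4 remains.
(6,5) = 6: row 6 has {2,3,4,5,7,8}; col 5 has {1,4,5,7,8}; box has {1,2,4,5,7,9} → only 6 remains.
(7,5) = 9: row 7 has {1,2,3,4,8}; col 5 has {1,4,5,6,7,8}; box has {1,7,8} → only 9 remains.
(7,6) = 6: row 7 has {1,2,3,4,8,9}; col 6 has {1,3,5,7,9}; box has {1,7,8,9} → only 6 remains.
(7,8) = 5: row 7 has {1,2,3,4,6,8,9}; col 8 has {1,2,3,4,6,7,9}; box has {2,3,4} → only 5 remains.
(8,4) = 5: row 8 has {3,7,8,9}; col 4 has {1,2,4,6,7,8,9}; box has {1,6,7,8,9} → only 5 remains.
(8,9) = 6: row 8 has {3,5,7,8,9}; col 9 has {1,2,3,4,5,7,8,9}; box has {2,3,4,5} → only 6 remains.
(9,4) = 3: row 9 has {4,5,6,7}; col 4 has {1,2,4,5,6,7,8,9}; box has {1,5,6,7,8,9} → only 3 remains.
(9,5) = 2: row 9 has {3,4,5,6,7}; col 5 has {1,4,5,6,7,8,9}; box has {1,3,5,6,7,8,9} → only 2 remains.
(9,8) = 8: row 9 has {2,3,4,5,6,7}; col 8 has {1,2,3,4,5,6,7,9}; box has {2,3,4,5,6} → only 8 remains.
(1,3) = 5: row 1 has {1,4,6,7,8,9}; col 3 has {2,3,4,6,7,8,9}; box has {2,4,8,9} → only 5 remains.
(1,6) = 2: row 1 has {1,4,5,6,7,8,9}; col 6 has {1,3,5,6,7,9}; box has {1,3,4,5,6,7,8,9} → only 2 remains.
(1,7) = 3: row 1 has {1,2,4,5,6,7,8,9}; col 7 has {2,4,8}; box has {1,2,4,6,7,8,9} → only 3 remains.
(2,3) = 1: row 2 has {2,4,7,8,9}; col 3 has {2,3,4,5,6,7,8,9}; box has {2,4,5,8,9} → only 1 remains.
(2,7) = 5: row 2 has {1,2,4,7,8,9}; col 7 has {2,3,4,8}; box has {1,2,3,4,6,7,8,9} → only 5 remains.
(3,1) = 7: row 3 has {1,2,3,4,5,6,8,9}; col 1 has {4,5,8}; box has {1,2,4,5,8,9} → only 7 remains.
(4,7) = 6: row 4 has {1,2,3,4,5,7,8,9}; col 7 has {2,3,4,5,8}; box has {1,2,3,4,5,7,8,9} → only 6 remains.
(5,1) = 6: row 5 has {1,2,4,5,9}; col 1 has {4,5,7,8}; box has {2,3,4,5,8} → only 6 remains.
(5,2) = 7: row 5 has {1,2,4,5,6,9}; col 2 has {2,3,4,5,8,9}; box has {2,3,4,5,6,8} → only 7 remains.
(5,5) = 3: row 5 has {1,2,4,5,6,7,9}; col 5 has {1,2,4,5,6,7,8,9}; box has {1,2,4,5,6,7,9} → only 3 remains.
(5,6) = 8: row 5 has {1,2,3,4,5,6,7,9}; col 6 has {1,2,3,5,6,7,9}; box has {1,2,3,4,5,6,7,9} → only 8 remains.
(6,2) = 1: row 6 has {2,3,4,5,6,7,8}; col 2 has {2,3,4,5,7,8,9}; box has {2,3,4,5,6,7,8} → only 1 remains.
(7,7) = 7: row 7 has {1,2,3,4,5,6,8,9}; col 7 has {2,3,4,5,6,8}; box has {2,3,4,5,6,8} → only 7 remains.
(8,6) = 4: row 8 has {3,5,6,7,8,9}; col 6 has {1,2,3,5,6,7,8,9}; box has {1,2,3,5,6,7,8,9} → only 4 remains.
(8,7) = 1: row 8 has {3,4,5,6,7,8,9}; col 7 has {2,3,4,5,6,7,8}; box has {2,3,4,5,6,7,8} → only 1 remains.
(9,1) = 1: row 9 has {2,3,4,5,6,7,8}; col 1 has {4,5,6,7,8}; box has {3,4,5,6,7,8,9} → only 1 remains.
(9,7) = 9: row 9 has {1,2,3,4,5,6,7,8}; col 7 has {1,2,3,4,5,6,7,8}; box has {1,2,3,4,5,6,7,8} → only 9 remains.
(2,1) = 3: row 2 has {1,2,4,5,7,8,9}; col 1 has {1,4,5,6,7,8}; box has {1,2,4,5,7,8,9} → only 3 remains.
(2,2) = 6: row 2 has {1,2,3,4,5,7,8,9}; col 2 has {1,2,3,4,5,7,8,9}; box has {1,2,3,4,5,7,8,9} → only 6 remains.

6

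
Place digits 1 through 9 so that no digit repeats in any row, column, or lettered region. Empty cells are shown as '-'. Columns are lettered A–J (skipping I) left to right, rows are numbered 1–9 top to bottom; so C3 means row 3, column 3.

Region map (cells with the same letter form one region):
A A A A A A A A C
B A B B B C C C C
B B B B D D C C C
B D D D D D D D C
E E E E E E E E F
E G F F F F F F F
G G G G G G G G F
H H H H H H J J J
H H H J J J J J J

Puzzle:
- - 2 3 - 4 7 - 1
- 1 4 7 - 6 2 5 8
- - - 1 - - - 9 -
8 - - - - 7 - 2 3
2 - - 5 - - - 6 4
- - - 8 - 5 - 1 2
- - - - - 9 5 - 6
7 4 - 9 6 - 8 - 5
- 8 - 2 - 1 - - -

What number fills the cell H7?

H1 = 8 (sole candidate).
G3 = 4 (sole candidate).
J3 = 7 (sole candidate).
D7 = 4 (sole candidate).
H8 = 3 (sole candidate).
J9 = 9 (sole candidate).
D4 = 6 (sole candidate).
H7 = 7: row 7 has {4,5,6,9}; col 8 has {1,2,3,5,6,8,9}; region has {4,5,9} → only 7 remains.

7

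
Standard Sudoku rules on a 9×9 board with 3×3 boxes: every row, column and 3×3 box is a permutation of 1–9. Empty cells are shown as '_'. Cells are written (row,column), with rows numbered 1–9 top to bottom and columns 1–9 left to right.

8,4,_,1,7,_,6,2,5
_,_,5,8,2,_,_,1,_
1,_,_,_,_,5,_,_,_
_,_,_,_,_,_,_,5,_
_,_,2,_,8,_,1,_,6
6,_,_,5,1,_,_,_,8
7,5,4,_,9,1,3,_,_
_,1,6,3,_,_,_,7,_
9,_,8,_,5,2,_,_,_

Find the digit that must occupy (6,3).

3

(2,1) = 3 (sole candidate).
(4,1) = 4 (sole candidate).
(5,1) = 5 (sole candidate).
(7,4) = 6 (sole candidate).
(7,8) = 8 (sole candidate).
(7,9) = 2 (sole candidate).
(8,1) = 2 (sole candidate).
(8,5) = 4 (sole candidate).
(8,6) = 8 (sole candidate).
(8,9) = 9 (sole candidate).
(9,2) = 3 (sole candidate).
(9,4) = 7 (sole candidate).
(9,7) = 4 (sole candidate).
(9,8) = 6 (sole candidate).
(9,9) = 1 (sole candidate).
(1,3) = 9 (sole candidate).
(1,6) = 3 (sole candidate).
(3,3) = 7 (sole candidate).
(3,5) = 6 (sole candidate).
(4,5) = 3 (sole candidate).
(4,9) = 7 (sole candidate).
(6,3) = 3: row 6 has {1,5,6,8}; col 3 has {2,4,5,6,7,8,9}; box has {2,4,5,6} → only 3 remains.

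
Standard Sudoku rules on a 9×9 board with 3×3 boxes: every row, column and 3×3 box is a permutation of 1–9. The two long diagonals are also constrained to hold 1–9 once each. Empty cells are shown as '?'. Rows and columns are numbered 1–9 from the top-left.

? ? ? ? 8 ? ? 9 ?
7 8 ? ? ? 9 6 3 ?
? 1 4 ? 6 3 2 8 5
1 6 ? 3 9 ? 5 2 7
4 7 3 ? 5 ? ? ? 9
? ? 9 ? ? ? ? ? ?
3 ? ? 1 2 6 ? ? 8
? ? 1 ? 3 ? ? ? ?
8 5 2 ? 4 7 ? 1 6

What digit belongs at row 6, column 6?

1

row 1, column 1 = 2: row 1 has {8,9}; col 1 has {1,3,4,7,8}; box has {1,4,7,8}; main diagonal has {3,4,5,6,8} → only 2 remains.
row 1, column 2 = 3: row 1 has {2,8,9}; col 2 has {1,5,6,7,8}; box has {1,2,4,7,8} → only 3 remains.
row 2, column 3 = 5: row 2 has {3,6,7,8,9}; col 3 has {1,2,3,4,9}; box has {1,2,3,4,7,8} → only 5 remains.
row 2, column 5 = 1: row 2 has {3,5,6,7,8,9}; col 5 has {2,3,4,5,6,8,9}; box has {3,6,8,9} → only 1 remains.
row 2, column 9 = 4: row 2 has {1,3,5,6,7,8,9}; col 9 has {5,6,7,8,9}; box has {2,3,5,6,8,9} → only 4 remains.
row 3, column 1 = 9: row 3 has {1,2,3,4,5,6,8}; col 1 has {1,2,3,4,7,8}; box has {1,2,3,4,5,7,8} → only 9 remains.
row 3, column 4 = 7: row 3 has {1,2,3,4,5,6,8,9}; col 4 has {1,3}; box has {1,3,6,8,9} → only 7 remains.
row 4, column 3 = 8: row 4 has {1,2,3,5,6,7,9}; col 3 has {1,2,3,4,5,9}; box has {1,3,4,6,7,9} → only 8 remains.
row 4, column 6 = 4: row 4 has {1,2,3,5,6,7,8,9}; col 6 has {3,6,7,9}; box has {3,5,9}; anti-diagonal has {2,3,5,8} → only 4 remains.
row 5, column 8 = 6: row 5 has {3,4,5,7,9}; col 8 has {1,2,3,8,9}; box has {2,5,7,9} → only 6 remains.
row 6, column 1 = 5: row 6 has {9}; col 1 has {1,2,3,4,7,8,9}; box has {1,3,4,6,7,8,9} → only 5 remains.
row 6, column 2 = 2: row 6 has {5,9}; col 2 has {1,3,5,6,7,8}; box has {1,3,4,5,6,7,8,9} → only 2 remains.
row 6, column 4 = 6: row 6 has {2,5,9}; col 4 has {1,3,7}; box has {3,4,5,9}; anti-diagonal has {2,3,4,5,8} → only 6 remains.
row 6, column 5 = 7: row 6 has {2,5,6,9}; col 5 has {1,2,3,4,5,6,8,9}; box has {3,4,5,6,9} → only 7 remains.
row 6, column 6 = 1: row 6 has {2,5,6,7,9}; col 6 has {3,4,6,7,9}; box has {3,4,5,6,7,9}; main diagonal has {2,3,4,5,6,8} → only 1 remains.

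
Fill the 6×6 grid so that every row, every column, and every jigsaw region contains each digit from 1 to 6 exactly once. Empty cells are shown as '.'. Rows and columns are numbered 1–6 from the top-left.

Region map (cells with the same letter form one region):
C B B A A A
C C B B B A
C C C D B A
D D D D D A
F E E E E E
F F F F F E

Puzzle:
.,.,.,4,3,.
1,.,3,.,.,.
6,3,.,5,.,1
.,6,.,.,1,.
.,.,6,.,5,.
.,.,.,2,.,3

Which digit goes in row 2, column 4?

row 2, column 4 = 6: row 2 has {1,3}; col 4 has {2,4,5}; region has {3} → only 6 remains.

6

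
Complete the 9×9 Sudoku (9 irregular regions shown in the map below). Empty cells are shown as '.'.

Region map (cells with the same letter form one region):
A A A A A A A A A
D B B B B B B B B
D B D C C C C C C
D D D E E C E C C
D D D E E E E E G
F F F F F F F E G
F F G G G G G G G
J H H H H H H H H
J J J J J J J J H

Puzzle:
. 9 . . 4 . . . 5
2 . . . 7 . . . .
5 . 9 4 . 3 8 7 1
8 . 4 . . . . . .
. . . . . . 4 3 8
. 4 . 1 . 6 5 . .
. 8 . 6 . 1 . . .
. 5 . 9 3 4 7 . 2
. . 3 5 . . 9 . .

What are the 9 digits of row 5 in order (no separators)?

R9C9 = 6: row 9 has {3,5,9}; col 9 has {1,2,5,8}; region has {2,3,4,5,7,9} → only 6 remains.
R4C9 = 9: row 4 has {4,8}; col 9 has {1,2,5,6,8}; region has {1,3,4,7,8} → only 9 remains.
R4C2 = 3: in row 4, 3 can only go here (every other open cell in that row sees a 3).
R4C4 = 7: in row 4, 7 can only go here (every other open cell in that row sees a 7).
R5C4 = 2: row 5 has {3,4,8}; col 4 has {1,4,5,6,7,9}; region has {3,4,7} → only 2 remains.
R6C8 = 8: in row 6, 8 can only go here (every other open cell in that row sees an 8).
R8C8 = 1: row 8 has {2,3,4,5,7,9}; col 8 has {3,7,8}; region has {2,3,4,5,6,7,9} → only 1 remains.
R8C1 = 6: row 8 has {1,2,3,4,5,7,9}; col 1 has {2,5,8}; region has {3,5,9} → only 6 remains.
R8C3 = 8: row 8 has {1,2,3,4,5,6,7,9}; col 3 has {3,4,9}; region has {1,2,3,4,5,6,7,9} → only 8 remains.
R9C1 = 4: in column 1, 4 can only go here (every other open cell in that column sees a 4).
R9C8 = 2: row 9 has {3,4,5,6,9}; col 8 has {1,3,7,8}; region has {3,4,5,6,9} → only 2 remains.
R1C8 = 6: row 1 has {4,5,9}; col 8 has {1,2,3,7,8}; region has {4,5,9} → only 6 remains.
R4C8 = 5: row 4 has {3,4,7,8,9}; col 8 has {1,2,3,6,7,8}; region has {1,3,4,7,8,9} → only 5 remains.
R4C6 = 2: row 4 has {3,4,5,7,8,9}; col 6 has {1,3,4,6}; region has {1,3,4,5,7,8,9} → only 2 remains.
R3C5 = 6: row 3 has {1,3,4,5,7,8,9}; col 5 has {3,4,7}; region has {1,2,3,4,5,7,8,9} → only 6 remains.
R4C5 = 1: row 4 has {2,3,4,5,7,8,9}; col 5 has {3,4,6,7}; region has {2,3,4,7,8} → only 1 remains.
R4C7 = 6: row 4 has {1,2,3,4,5,7,8,9}; col 7 has {4,5,7,8,9}; region has {1,2,3,4,7,8} → only 6 remains.
R9C5 = 8: row 9 has {2,3,4,5,6,9}; col 5 has {1,3,4,6,7}; region has {2,3,4,5,6,9} → only 8 remains.
R9C6 = 7: row 9 has {2,3,4,5,6,8,9}; col 6 has {1,2,3,4,6}; region has {2,3,4,5,6,8,9} → only 7 remains.
R1C6 = 8: row 1 has {4,5,6,9}; col 6 has {1,2,3,4,6,7}; region has {4,5,6,9} → only 8 remains.
R3C2 = 2: row 3 has {1,3,4,5,6,7,8,9}; col 2 has {3,4,5,8,9}; region has {7} → only 2 remains.
R9C2 = 1: row 9 has {2,3,4,5,6,7,8,9}; col 2 has {2,3,4,5,8,9}; region has {2,3,4,5,6,7,8,9} → only 1 remains.
R1C4 = 3: row 1 has {4,5,6,8,9}; col 4 has {1,2,4,5,6,7,9}; region has {4,5,6,8,9} → only 3 remains.
R2C2 = 6: row 2 has {2,7}; col 2 has {1,2,3,4,5,8,9}; region has {2,7} → only 6 remains.
R2C4 = 8: row 2 has {2,6,7}; col 4 has {1,2,3,4,5,6,7,9}; region has {2,6,7} → only 8 remains.
R5C2 = 7: row 5 has {2,3,4,8}; col 2 has {1,2,3,4,5,6,8,9}; region has {2,3,4,5,8,9} → only 7 remains.
R5C1 = 1: row 5 has {2,3,4,7,8}; col 1 has {2,4,5,6,8}; region has {2,3,4,5,7,8,9} → only 1 remains.
R5C3 = 6: row 5 has {1,2,3,4,7,8}; col 3 has {3,4,8,9}; region has {1,2,3,4,5,7,8,9} → only 6 remains.
R1C1 = 7: row 1 has {3,4,5,6,8,9}; col 1 has {1,2,4,5,6,8}; region has {3,4,5,6,8,9} → only 7 remains.
R6C3 = 7: in region F, 7 can only go here (every other open cell in that region sees a 7).
R6C9 = 3: row 6 has {1,4,5,6,7,8}; col 9 has {1,2,5,6,8,9}; region has {1,6,8} → only 3 remains.
R7C7 = 2: row 7 has {1,6,8}; col 7 has {4,5,6,7,8,9}; region has {1,3,6,8} → only 2 remains.
R1C7 = 1: row 1 has {3,4,5,6,7,8,9}; col 7 has {2,4,5,6,7,8,9}; region has {3,4,5,6,7,8,9} → only 1 remains.
R2C7 = 3: row 2 has {2,6,7,8}; col 7 has {1,2,4,5,6,7,8,9}; region has {2,6,7,8} → only 3 remains.
R2C9 = 4: row 2 has {2,3,6,7,8}; col 9 has {1,2,3,5,6,8,9}; region has {2,3,6,7,8} → only 4 remains.
R6C1 = 9: row 6 has {1,3,4,5,6,7,8}; col 1 has {1,2,4,5,6,7,8}; region has {1,4,5,6,7,8} → only 9 remains.
R6C5 = 2: row 6 has {1,3,4,5,6,7,8,9}; col 5 has {1,3,4,6,7,8}; region has {1,4,5,6,7,8,9} → only 2 remains.
R7C1 = 3: row 7 has {1,2,6,8}; col 1 has {1,2,4,5,6,7,8,9}; region has {1,2,4,5,6,7,8,9} → only 3 remains.
R7C3 = 5: row 7 has {1,2,3,6,8}; col 3 has {3,4,6,7,8,9}; region has {1,2,3,6,8} → only 5 remains.
R7C5 = 9: row 7 has {1,2,3,5,6,8}; col 5 has {1,2,3,4,6,7,8}; region has {1,2,3,5,6,8} → only 9 remains.
R7C8 = 4: row 7 has {1,2,3,5,6,8,9}; col 8 has {1,2,3,5,6,7,8}; region has {1,2,3,5,6,8,9} → only 4 remains.
R7C9 = 7: row 7 has {1,2,3,4,5,6,8,9}; col 9 has {1,2,3,4,5,6,8,9}; region has {1,2,3,4,5,6,8,9} → only 7 remains.
R1C3 = 2: row 1 has {1,3,4,5,6,7,8,9}; col 3 has {3,4,5,6,7,8,9}; region has {1,3,4,5,6,7,8,9} → only 2 remains.
R2C3 = 1: row 2 has {2,3,4,6,7,8}; col 3 has {2,3,4,5,6,7,8,9}; region has {2,3,4,6,7,8} → only 1 remains.
R2C8 = 9: row 2 has {1,2,3,4,6,7,8}; col 8 has {1,2,3,4,5,6,7,8}; region has {1,2,3,4,6,7,8} → only 9 remains.
R5C5 = 5: row 5 has {1,2,3,4,6,7,8}; col 5 has {1,2,3,4,6,7,8,9}; region has {1,2,3,4,6,7,8} → only 5 remains.
R5C6 = 9: row 5 has {1,2,3,4,5,6,7,8}; col 6 has {1,2,3,4,6,7,8}; region has {1,2,3,4,5,6,7,8} → only 9 remains.

176259438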